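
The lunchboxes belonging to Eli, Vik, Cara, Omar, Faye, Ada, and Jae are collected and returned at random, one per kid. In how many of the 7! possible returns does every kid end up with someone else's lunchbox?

This is the derangement count D_7: permutations of 7 items with no fixed point.
By inclusion–exclusion this is Σ_{j=0}^{7} (−1)^j C(7,j)·(7−j)!.
Computing: 5040 − 5040 + 2520 − 840 + 210 − 42 + 7 − 1 = 1854.

1854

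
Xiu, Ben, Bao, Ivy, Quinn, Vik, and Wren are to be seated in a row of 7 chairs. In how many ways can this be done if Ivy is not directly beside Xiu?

3600

There are 7! = 5040 arrangements in all. If Ivy and Xiu are adjacent, merging them into one block gives 2·(6)! = 1440 arrangements.
So 5040 − 1440 = 3600 arrangements keep them apart.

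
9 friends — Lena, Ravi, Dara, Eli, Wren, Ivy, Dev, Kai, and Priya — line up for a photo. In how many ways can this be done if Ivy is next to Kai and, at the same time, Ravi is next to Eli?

20160

Treat {Ivy,Kai} as one block (2 orders) and {Ravi,Eli} as another (2 orders).
That leaves 7 units to arrange: 2 × 2 × 7! = 4 × 5040 = 20160.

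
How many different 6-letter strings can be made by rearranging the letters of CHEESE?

CHEESE has 6 letters with E appearing 3 times.
So there are 6! / (3!) = 120 distinguishable arrangements.

120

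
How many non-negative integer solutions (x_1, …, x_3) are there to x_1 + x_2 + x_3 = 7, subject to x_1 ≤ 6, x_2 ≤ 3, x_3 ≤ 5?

22

By stars and bars, unrestricted non-negative solutions to x_1+…+x_3 = 7 number C(7+2,2) = 36.
Subtract solutions that violate a single cap (substitute x_i' = x_i − (cap_i+1)): x_1 ≥ 7 gives C(2,2) = 1; x_2 ≥ 4 gives C(5,2) = 10; x_3 ≥ 6 gives C(3,2) = 3. Together 14.
No two caps can be exceeded simultaneously, so the pair terms are all 0.
By inclusion–exclusion the count is 36 − 14 + 0 = 22.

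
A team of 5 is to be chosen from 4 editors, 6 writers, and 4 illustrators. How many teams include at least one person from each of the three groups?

1448

Unrestricted: C(14,5) = 2002 ways to pick any 5 of the 14.
Selections missing a whole group: no editors → C(10,5) = 252; no writers → C(8,5) = 56; no illustrators → C(10,5) = 252.
Add back selections omitting two groups (i.e. drawn from a single group): C(4,5) + C(6,5) + C(4,5) = 6.
By inclusion–exclusion: 2002 − 560 + 6 = 1448.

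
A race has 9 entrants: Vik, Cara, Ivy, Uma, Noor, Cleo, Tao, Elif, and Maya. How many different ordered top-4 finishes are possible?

There are 9 choices for 1st place, 8 for 2nd, and so on down to 6 for position 4.
That gives 9 × 8 × 7 × 6 = 3024.

3024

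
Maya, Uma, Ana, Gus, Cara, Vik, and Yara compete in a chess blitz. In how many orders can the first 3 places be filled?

210

This is an ordered selection of 3 from 7: P(7,3).
That gives 7 × 6 × 5 = 210.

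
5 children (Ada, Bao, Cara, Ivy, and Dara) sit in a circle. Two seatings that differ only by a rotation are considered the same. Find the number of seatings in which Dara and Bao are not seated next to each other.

Without the restriction there are (4)! = 24 seatings.
Those with Dara next to Bao: fuse the pair into one unit and seat 4 units around a circle — 2·(3)! = 12.
Subtracting, 24 − 12 = 12.

12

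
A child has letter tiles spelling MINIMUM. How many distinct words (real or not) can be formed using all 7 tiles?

420

The 7 letters of MINIMUM have repeats: I appearing twice and M appearing 3 times.
Dividing 7! = 5040 by 3!·2! = 12 for the repeated letters gives 420.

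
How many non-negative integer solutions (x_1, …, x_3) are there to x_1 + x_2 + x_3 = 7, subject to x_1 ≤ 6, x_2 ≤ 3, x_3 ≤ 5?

22

By stars and bars, unrestricted non-negative solutions to x_1+…+x_3 = 7 number C(7+2,2) = 36.
Subtract solutions that violate a single cap (substitute x_i' = x_i − (cap_i+1)): x_1 ≥ 7 gives C(2,2) = 1; x_2 ≥ 4 gives C(5,2) = 10; x_3 ≥ 6 gives C(3,2) = 3. Together 14.
No two caps can be exceeded simultaneously, so the pair terms are all 0.
By inclusion–exclusion the count is 36 − 14 + 0 = 22.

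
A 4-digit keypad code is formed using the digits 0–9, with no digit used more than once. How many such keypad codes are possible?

5040

This is a permutation of 4 out of 10: P(10,4) = 10!/6!.
10 × 9 × 8 × 7 = 5040.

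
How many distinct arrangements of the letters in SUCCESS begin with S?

180

With the first slot taken by S, it remains to arrange the other 6 letters (UCCESS).
Those 6 letters have C appearing twice and S appearing twice, giving (6)!/(2!·2!) = 180.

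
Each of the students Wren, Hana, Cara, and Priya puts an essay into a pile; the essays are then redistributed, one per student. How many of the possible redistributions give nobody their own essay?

9

Let Aᵢ be the assignments in which student i gets their own essay. We want the size of the complement of A₁∪…∪A_4.
By inclusion–exclusion this is Σ_{j=0}^{4} (−1)^j C(4,j)·(4−j)!.
Computing: 24 − 24 + 12 − 4 + 1 = 9.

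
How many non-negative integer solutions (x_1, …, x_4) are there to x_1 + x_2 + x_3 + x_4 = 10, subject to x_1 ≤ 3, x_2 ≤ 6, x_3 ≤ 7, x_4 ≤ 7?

162

Ignoring the caps, the number of non-negative solutions to x_1+…+x_4 = 10 is C(13,3) = 286.
Subtract solutions that violate a single cap (substitute x_i' = x_i − (cap_i+1)): x_1 ≥ 4 gives C(9,3) = 84; x_2 ≥ 7 gives C(6,3) = 20; x_3 ≥ 8 gives C(5,3) = 10; x_4 ≥ 8 gives C(5,3) = 10. Together 124.
No two caps can be exceeded simultaneously, so the pair terms are all 0.
By inclusion–exclusion the count is 286 − 124 + 0 = 162.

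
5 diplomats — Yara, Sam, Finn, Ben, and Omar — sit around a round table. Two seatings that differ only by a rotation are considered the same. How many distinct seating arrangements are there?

24

Fix one person's seat to break rotational symmetry; the remaining 4 people can be arranged in (4)! = 24 ways.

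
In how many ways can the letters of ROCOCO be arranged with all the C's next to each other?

20

Treat the 2 copies of C as a single block. The multiset to arrange is then {CC, O, O, O, R}, 5 items in all.
That gives (5)!/(3!) = 20 arrangements.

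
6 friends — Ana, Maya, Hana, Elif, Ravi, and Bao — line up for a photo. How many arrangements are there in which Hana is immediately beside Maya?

240

Treat {Hana, Maya} as a single unit. There are 5 units to order, and the pair itself can be ordered 2 ways.
That gives 2 × 5! = 2 × 120 = 240.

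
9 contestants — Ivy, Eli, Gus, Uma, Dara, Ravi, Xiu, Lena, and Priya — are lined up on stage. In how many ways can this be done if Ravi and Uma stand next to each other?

80640

Glue Ravi and Uma into one block (2 internal orders), leaving 8 units to arrange in a row.
So the count is 2·(8)! = 80640.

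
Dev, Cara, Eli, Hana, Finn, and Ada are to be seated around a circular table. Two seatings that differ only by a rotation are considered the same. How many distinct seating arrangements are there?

120

Fix one person's seat to break rotational symmetry; the remaining 5 people can be arranged in (5)! = 120 ways.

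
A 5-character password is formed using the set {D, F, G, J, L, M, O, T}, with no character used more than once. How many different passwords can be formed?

6720

Choose and order 5 of the 8 symbols: the first character has 8 options, the next 7, and so on down to 4.
That product is 8 × 7 × 6 × 5 × 4 = 6720.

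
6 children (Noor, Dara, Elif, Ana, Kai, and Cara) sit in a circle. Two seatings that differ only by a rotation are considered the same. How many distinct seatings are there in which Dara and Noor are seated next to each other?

Glue Dara and Noor into a block (2 internal orders). Seating 5 units around a circle gives (4)! arrangements.
So 2 × (4)! = 2 × 24 = 48.

48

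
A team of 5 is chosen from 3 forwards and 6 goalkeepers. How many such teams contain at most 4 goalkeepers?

120

Split by how many goalkeepers are chosen (0 through 4).
Sum: C(6,0)·C(3,5) + C(6,1)·C(3,4) + C(6,2)·C(3,3) + C(6,3)·C(3,2) + C(6,4)·C(3,1) = 0 + 0 + 15 + 60 + 45 = 120.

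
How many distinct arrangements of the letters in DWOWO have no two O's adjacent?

18

Total arrangements of DWOWO: 5!/(2!·2!) = 30.
If the two O's are adjacent, glue them into one block, leaving 4 items to arrange: (4)!/(2!) = 12 ways.
Subtracting, 30 − 12 = 18 arrangements keep the O's apart.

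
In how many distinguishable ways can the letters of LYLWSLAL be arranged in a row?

1680

The 8 letters of LYLWSLAL have repeats: L appearing 4 times.
So there are 8! / (4!) = 1680 distinguishable arrangements.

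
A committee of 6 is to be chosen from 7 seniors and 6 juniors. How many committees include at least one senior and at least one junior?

Unrestricted: C(13,6) = 1716 ways to pick any 6 of the 13.
Selections missing a whole group: no seniors → C(6,6) = 1; no juniors → C(7,6) = 7.
Both groups omitted at once is impossible, so 1716 − 8 = 1708.

1708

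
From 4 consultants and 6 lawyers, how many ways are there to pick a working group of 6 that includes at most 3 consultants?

195

Split by how many consultants are chosen (0 through 3).
Sum: C(4,0)·C(6,6) + C(4,1)·C(6,5) + C(4,2)·C(6,4) + C(4,3)·C(6,3) = 1 + 24 + 90 + 80 = 195.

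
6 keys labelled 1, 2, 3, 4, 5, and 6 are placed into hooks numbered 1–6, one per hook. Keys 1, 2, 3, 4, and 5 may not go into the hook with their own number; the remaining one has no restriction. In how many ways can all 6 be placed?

309

Let Aᵢ (for 1 ≤ i ≤ 5) be the placements that put key i in its forbidden hook. Any j of these fix j positions, leaving (6−j)! ways to fill the rest, and there are C(5,j) ways to pick which j.
By inclusion–exclusion, the number of valid placements is Σ_{j=0}^{5} (−1)^j C(5,j)·(6−j)!.
Computing: 720 − 600 + 240 − 60 + 10 − 1 = 309.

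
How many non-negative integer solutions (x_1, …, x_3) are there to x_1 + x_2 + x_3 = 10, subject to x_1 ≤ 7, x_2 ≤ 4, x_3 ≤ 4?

By stars and bars, unrestricted non-negative solutions to x_1+…+x_3 = 10 number C(10+2,2) = 66.
Subtract solutions that violate a single cap (substitute x_i' = x_i − (cap_i+1)): x_1 ≥ 8 gives C(4,2) = 6; x_2 ≥ 5 gives C(7,2) = 21; x_3 ≥ 5 gives C(7,2) = 21. Together 48.
Add back pairs where two caps are both exceeded: 0 + 0 + 1 = 1.
By inclusion–exclusion the count is 66 − 48 + 1 = 19.

19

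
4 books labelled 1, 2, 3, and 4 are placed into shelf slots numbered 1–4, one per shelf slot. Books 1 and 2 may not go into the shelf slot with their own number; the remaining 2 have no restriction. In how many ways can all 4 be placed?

14

Let Aᵢ (for i ∈ {1, 2}) be the placements that put book i in its forbidden shelf slot. Any j of these fix j positions, leaving (4−j)! ways to fill the rest, and there are C(2,j) ways to pick which j.
By inclusion–exclusion, the number of valid placements is Σ_{j=0}^{2} (−1)^j C(2,j)·(4−j)!.
Computing: 24 − 12 + 2 = 14.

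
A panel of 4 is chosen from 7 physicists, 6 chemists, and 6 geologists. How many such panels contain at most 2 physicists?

3421

Split by how many physicists are chosen (0 through 2).
Sum: C(7,0)·C(12,4) + C(7,1)·C(12,3) + C(7,2)·C(12,2) = 495 + 1540 + 1386 = 3421.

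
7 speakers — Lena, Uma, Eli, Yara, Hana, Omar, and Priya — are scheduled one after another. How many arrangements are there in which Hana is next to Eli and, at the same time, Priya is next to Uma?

Treat {Hana,Eli} as one block (2 orders) and {Priya,Uma} as another (2 orders).
That leaves 5 units to arrange: 2 × 2 × 5! = 4 × 120 = 480.

480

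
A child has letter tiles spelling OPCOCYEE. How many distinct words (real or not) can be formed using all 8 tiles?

Letter multiplicities in OPCOCYEE: C×2, E×2, O×2, P×1, Y×1.
The number of distinct arrangements is 8!/(2!·2!·2!) = 40320/8 = 5040.

5040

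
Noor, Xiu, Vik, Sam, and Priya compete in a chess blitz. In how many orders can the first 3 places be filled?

There are 5 choices for 1st place, 4 for 2nd, and 3 for 3rd.
That gives 5 × 4 × 3 = 60.

60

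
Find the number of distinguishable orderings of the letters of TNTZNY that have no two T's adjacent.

120

Total arrangements of TNTZNY: 6!/(2!·2!) = 180.
If the two T's are adjacent, glue them into one block, leaving 5 items to arrange: (5)!/(2!) = 60 ways.
Subtracting, 180 − 60 = 120 arrangements keep the T's apart.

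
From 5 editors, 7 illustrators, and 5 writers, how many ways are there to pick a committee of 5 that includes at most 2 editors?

5467

Split by how many editors are chosen (0 through 2).
Sum: C(5,0)·C(12,5) + C(5,1)·C(12,4) + C(5,2)·C(12,3) = 792 + 2475 + 2200 = 5467.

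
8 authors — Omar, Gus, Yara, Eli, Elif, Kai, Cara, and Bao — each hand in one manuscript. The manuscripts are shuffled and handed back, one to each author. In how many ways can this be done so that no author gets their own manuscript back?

14833

Let Aᵢ be the assignments in which author i gets their own manuscript. We want the size of the complement of A₁∪…∪A_8.
By inclusion–exclusion this is Σ_{j=0}^{8} (−1)^j C(8,j)·(8−j)!.
Computing: 40320 − 40320 + 20160 − 6720 + 1680 − 336 + 56 − 8 + 1 = 14833.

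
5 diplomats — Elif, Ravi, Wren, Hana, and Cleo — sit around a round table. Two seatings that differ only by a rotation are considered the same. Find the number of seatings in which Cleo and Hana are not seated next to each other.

12

All circular seatings of 5 people number (4)! = 24.
Seatings with Cleo beside Hana: treat them as a block with 2 internal orders, giving 2 × (3)! = 12.
Subtracting, 24 − 12 = 12.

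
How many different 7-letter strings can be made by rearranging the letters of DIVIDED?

DIVIDED has 7 letters with D appearing 3 times and I appearing twice.
Dividing 7! = 5040 by 3!·2! = 12 for the repeated letters gives 420.

420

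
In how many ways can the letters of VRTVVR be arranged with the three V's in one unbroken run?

12

Treat the 3 copies of V as a single block. The multiset to arrange is then {VVV, R, R, T}, 4 items in all.
That gives (4)!/(2!) = 12 arrangements.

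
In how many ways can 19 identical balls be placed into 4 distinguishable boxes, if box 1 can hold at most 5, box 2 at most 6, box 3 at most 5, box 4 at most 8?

By stars and bars, unrestricted non-negative solutions to x_1+…+x_4 = 19 number C(19+3,3) = 1540.
Subtract solutions that violate a single cap (substitute x_i' = x_i − (cap_i+1)): x_1 ≥ 6 gives C(16,3) = 560; x_2 ≥ 7 gives C(15,3) = 455; x_3 ≥ 6 gives C(16,3) = 560; x_4 ≥ 9 gives C(13,3) = 286. Together 1861.
Add back pairs where two caps are both exceeded: 84 + 120 + 35 + 84 + 20 + 35 = 378.
Subtract triples: 1 + 0 + 0 + 0 = 1.
By inclusion–exclusion the count is 1540 − 1861 + 378 − 1 = 56.

56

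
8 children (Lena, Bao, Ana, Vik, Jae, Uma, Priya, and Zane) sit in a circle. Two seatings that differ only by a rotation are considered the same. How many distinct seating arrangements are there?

Fix one person's seat to break rotational symmetry; the remaining 7 people can be arranged in (7)! = 5040 ways.

5040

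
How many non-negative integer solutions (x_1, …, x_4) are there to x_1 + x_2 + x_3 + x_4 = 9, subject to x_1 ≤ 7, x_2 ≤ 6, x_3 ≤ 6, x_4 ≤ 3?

Ignoring the caps, the number of non-negative solutions to x_1+…+x_4 = 9 is C(12,3) = 220.
Subtract solutions that violate a single cap (substitute x_i' = x_i − (cap_i+1)): x_1 ≥ 8 gives C(4,3) = 4; x_2 ≥ 7 gives C(5,3) = 10; x_3 ≥ 7 gives C(5,3) = 10; x_4 ≥ 4 gives C(8,3) = 56. Together 80.
No two caps can be exceeded simultaneously, so the pair terms are all 0.
By inclusion–exclusion the count is 220 − 80 + 0 = 140.

140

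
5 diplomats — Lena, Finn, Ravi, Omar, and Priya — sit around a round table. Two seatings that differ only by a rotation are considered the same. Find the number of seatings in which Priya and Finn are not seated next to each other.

12

All circular seatings of 5 people number (4)! = 24.
Seatings with Priya beside Finn: treat them as a block with 2 internal orders, giving 2 × (3)! = 12.
Subtracting, 24 − 12 = 12.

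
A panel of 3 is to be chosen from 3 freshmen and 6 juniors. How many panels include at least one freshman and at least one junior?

Total 3-person selections from all 9: C(9,3) = 84.
Selections missing a whole group: no freshmen → C(6,3) = 20; no juniors → C(3,3) = 1.
Both groups omitted at once is impossible, so 84 − 21 = 63.

63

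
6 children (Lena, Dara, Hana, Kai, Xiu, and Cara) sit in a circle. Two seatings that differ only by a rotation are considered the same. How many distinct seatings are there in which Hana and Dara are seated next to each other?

48

Glue Hana and Dara into a block (2 internal orders). Seating 5 units around a circle gives (4)! arrangements.
So 2 × (4)! = 2 × 24 = 48.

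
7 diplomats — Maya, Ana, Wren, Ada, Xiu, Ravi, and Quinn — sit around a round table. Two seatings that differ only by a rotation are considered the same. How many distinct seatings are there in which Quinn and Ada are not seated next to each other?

480

Without the restriction there are (6)! = 720 seatings.
Seatings with Quinn beside Ada: treat them as a block with 2 internal orders, giving 2 × (5)! = 240.
Subtracting, 720 − 240 = 480.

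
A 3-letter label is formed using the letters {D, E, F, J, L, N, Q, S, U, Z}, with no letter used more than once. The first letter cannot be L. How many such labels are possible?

The first letter has 10−1 = 9 choices (anything except L).
The remaining 2 letters are filled from the other 9 symbols without repetition: 9 × 8 = 72.
Total: 9 × 72 = 648.

648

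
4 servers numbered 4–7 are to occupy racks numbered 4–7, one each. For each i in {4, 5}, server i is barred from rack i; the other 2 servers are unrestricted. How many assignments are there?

14

Let Aᵢ (for i ∈ {4, 5}) be the placements that put server i in its forbidden rack. Any j of these fix j positions, leaving (4−j)! ways to fill the rest, and there are C(2,j) ways to pick which j.
By inclusion–exclusion, the number of valid placements is Σ_{j=0}^{2} (−1)^j C(2,j)·(4−j)!.
Computing: 24 − 12 + 2 = 14.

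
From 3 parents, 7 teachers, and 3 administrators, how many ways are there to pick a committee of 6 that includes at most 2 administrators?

Split by how many administrators are chosen (0 through 2).
Sum: C(3,0)·C(10,6) + C(3,1)·C(10,5) + C(3,2)·C(10,4) = 210 + 756 + 630 = 1596.

1596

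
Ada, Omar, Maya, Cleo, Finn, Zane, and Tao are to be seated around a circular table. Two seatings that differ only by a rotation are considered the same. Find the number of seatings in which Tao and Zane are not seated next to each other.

480

Without the restriction there are (6)! = 720 seatings.
Seatings with Tao beside Zane: treat them as a block with 2 internal orders, giving 2 × (5)! = 240.
Subtracting, 720 − 240 = 480.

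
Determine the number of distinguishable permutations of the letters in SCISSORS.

The 8 letters of SCISSORS have repeats: S appearing 4 times.
Dividing 8! = 40320 by 4! = 24 for the repeated letters gives 1680.

1680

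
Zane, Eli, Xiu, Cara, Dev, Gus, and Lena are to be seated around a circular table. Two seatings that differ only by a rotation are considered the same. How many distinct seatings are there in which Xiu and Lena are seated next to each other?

Glue Xiu and Lena into a block (2 internal orders). Seating 6 units around a circle gives (5)! arrangements.
So 2 × (5)! = 2 × 120 = 240.

240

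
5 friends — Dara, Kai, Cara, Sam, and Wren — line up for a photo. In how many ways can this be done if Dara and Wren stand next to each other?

48

Place the 3 others and the Dara-Wren pair as 4 objects in a line; the pair has 2 internal arrangements.
So the count is 2·(4)! = 48.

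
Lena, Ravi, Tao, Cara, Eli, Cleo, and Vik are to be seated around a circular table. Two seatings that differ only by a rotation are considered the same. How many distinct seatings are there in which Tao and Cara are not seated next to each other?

All circular seatings of 7 people number (6)! = 720.
Those with Tao next to Cara: fuse the pair into one unit and seat 6 units around a circle — 2·(5)! = 240.
Subtracting, 720 − 240 = 480.

480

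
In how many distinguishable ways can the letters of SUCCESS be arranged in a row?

The 7 letters of SUCCESS have repeats: C appearing twice and S appearing 3 times.
Dividing 7! = 5040 by 3!·2! = 12 for the repeated letters gives 420.

420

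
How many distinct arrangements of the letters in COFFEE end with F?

60

With the last slot taken by F, it remains to arrange the other 5 letters (COFEE).
Those 5 letters have E appearing twice, giving (5)!/(2!) = 60.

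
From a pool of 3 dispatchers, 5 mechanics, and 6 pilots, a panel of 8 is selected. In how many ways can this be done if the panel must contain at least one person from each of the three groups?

2828

With no constraint there are C(14,8) = 3003 possible selections.
Subtract selections that omit an entire group: no dispatchers → C(11,8) = 165; no mechanics → C(9,8) = 9; no pilots → C(8,8) = 1.
Add back selections omitting two groups (i.e. drawn from a single group): C(3,8) + C(5,8) + C(6,8) = 0.
By inclusion–exclusion: 3003 − 175 + 0 = 2828.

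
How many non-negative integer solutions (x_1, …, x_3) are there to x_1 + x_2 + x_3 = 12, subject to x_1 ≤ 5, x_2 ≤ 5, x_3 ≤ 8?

26

Ignoring the caps, the number of non-negative solutions to x_1+…+x_3 = 12 is C(14,2) = 91.
Subtract solutions that violate a single cap (substitute x_i' = x_i − (cap_i+1)): x_1 ≥ 6 gives C(8,2) = 28; x_2 ≥ 6 gives C(8,2) = 28; x_3 ≥ 9 gives C(5,2) = 10. Together 66.
Add back pairs where two caps are both exceeded: 1 + 0 + 0 = 1.
By inclusion–exclusion the count is 91 − 66 + 1 = 26.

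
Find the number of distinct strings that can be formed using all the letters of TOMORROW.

3360

TOMORROW has 8 letters with O appearing 3 times and R appearing twice.
The number of distinct arrangements is 8!/(3!·2!) = 40320/12 = 3360.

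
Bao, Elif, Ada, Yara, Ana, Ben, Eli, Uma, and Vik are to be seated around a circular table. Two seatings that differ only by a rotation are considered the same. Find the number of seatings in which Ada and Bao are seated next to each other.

10080

Glue Ada and Bao into a block (2 internal orders). Seating 8 units around a circle gives (7)! arrangements.
So 2 × (7)! = 2 × 5040 = 10080.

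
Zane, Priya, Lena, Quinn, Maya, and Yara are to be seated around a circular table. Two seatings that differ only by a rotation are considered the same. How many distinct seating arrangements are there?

Around a circle, 6 distinct people have 6!/6 = (5)! = 120 rotationally distinct seatings.

120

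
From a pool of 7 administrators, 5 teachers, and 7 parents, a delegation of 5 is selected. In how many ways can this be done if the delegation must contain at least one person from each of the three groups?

Total 5-person selections from all 19: C(19,5) = 11628.
Subtract selections that omit an entire group: no administrators → C(12,5) = 792; no teachers → C(14,5) = 2002; no parents → C(12,5) = 792.
Add back selections omitting two groups (i.e. drawn from a single group): C(7,5) + C(5,5) + C(7,5) = 43.
By inclusion–exclusion: 11628 − 3586 + 43 = 8085.

8085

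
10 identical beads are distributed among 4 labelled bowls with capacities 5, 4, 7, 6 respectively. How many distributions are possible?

Ignoring the caps, the number of non-negative solutions to x_1+…+x_4 = 10 is C(13,3) = 286.
Subtract solutions that violate a single cap (substitute x_i' = x_i − (cap_i+1)): x_1 ≥ 6 gives C(7,3) = 35; x_2 ≥ 5 gives C(8,3) = 56; x_3 ≥ 8 gives C(5,3) = 10; x_4 ≥ 7 gives C(6,3) = 20. Together 121.
No two caps can be exceeded simultaneously, so the pair terms are all 0.
By inclusion–exclusion the count is 286 − 121 + 0 = 165.

165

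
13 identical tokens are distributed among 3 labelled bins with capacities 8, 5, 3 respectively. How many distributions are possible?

Ignoring the caps, the number of non-negative solutions to x_1+…+x_3 = 13 is C(15,2) = 105.
Subtract solutions that violate a single cap (substitute x_i' = x_i − (cap_i+1)): x_1 ≥ 9 gives C(6,2) = 15; x_2 ≥ 6 gives C(9,2) = 36; x_3 ≥ 4 gives C(11,2) = 55. Together 106.
Add back pairs where two caps are both exceeded: 0 + 1 + 10 = 11.
By inclusion–exclusion the count is 105 − 106 + 11 = 10.

10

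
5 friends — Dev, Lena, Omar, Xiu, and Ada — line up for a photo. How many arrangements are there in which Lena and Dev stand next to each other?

Place the 3 others and the Lena-Dev pair as 4 objects in a line; the pair has 2 internal arrangements.
So the count is 2·(4)! = 48.

48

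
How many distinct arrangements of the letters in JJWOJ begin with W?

With the first slot taken by W, it remains to arrange the other 4 letters (JJOJ).
Those 4 letters have J appearing 3 times, giving (4)!/(3!) = 4.

4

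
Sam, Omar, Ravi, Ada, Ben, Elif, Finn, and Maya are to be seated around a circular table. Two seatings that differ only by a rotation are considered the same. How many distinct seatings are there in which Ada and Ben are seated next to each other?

1440

Treat {Ada, Ben} as one unit (2 internal orders) and seat the resulting 7 units around the table: (6)! circular arrangements.
So 2 × (6)! = 2 × 720 = 1440.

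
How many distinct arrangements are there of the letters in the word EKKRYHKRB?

30240

EKKRYHKRB has 9 letters with K appearing 3 times and R appearing twice.
The number of distinct arrangements is 9!/(3!·2!) = 362880/12 = 30240.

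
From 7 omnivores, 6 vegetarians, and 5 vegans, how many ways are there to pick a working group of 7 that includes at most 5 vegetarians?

Split by how many vegetarians are chosen (0 through 5).
Sum: C(6,0)·C(12,7) + C(6,1)·C(12,6) + C(6,2)·C(12,5) + C(6,3)·C(12,4) + C(6,4)·C(12,3) + C(6,5)·C(12,2) = 792 + 5544 + 11880 + 9900 + 3300 + 396 = 31812.

31812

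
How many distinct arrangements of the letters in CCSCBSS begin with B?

Fix B in the first position and arrange the remaining 6 letters.
Those 6 letters have C appearing 3 times and S appearing 3 times, giving (6)!/(3!·3!) = 20.

20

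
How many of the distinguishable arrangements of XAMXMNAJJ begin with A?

Fix A in the first position and arrange the remaining 8 letters.
Those 8 letters have J appearing twice, M appearing twice, and X appearing twice, giving (8)!/(2!·2!·2!) = 5040.

5040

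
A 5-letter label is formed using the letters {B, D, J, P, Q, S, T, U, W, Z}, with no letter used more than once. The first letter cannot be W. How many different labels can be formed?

27216

The first letter has 10−1 = 9 choices (anything except W).
The remaining 4 letters are filled from the other 9 symbols without repetition: 9 × 8 × 7 × 6 = 3024.
Total: 9 × 3024 = 27216.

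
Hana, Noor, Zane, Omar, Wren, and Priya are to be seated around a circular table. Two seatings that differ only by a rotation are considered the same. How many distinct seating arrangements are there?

120

Seat Hana anywhere (absorbing the rotational symmetry), then permute the other 5: (5)! = 120.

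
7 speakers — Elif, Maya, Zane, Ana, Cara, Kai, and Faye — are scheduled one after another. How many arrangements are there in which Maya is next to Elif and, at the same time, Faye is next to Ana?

480

Treat {Maya,Elif} as one block (2 orders) and {Faye,Ana} as another (2 orders).
That leaves 5 units to arrange: 2 × 2 × 5! = 4 × 120 = 480.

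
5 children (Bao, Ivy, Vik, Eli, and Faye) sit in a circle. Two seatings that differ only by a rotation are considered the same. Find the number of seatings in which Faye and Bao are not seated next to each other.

12

All circular seatings of 5 people number (4)! = 24.
Those with Faye next to Bao: fuse the pair into one unit and seat 4 units around a circle — 2·(3)! = 12.
Subtracting, 24 − 12 = 12.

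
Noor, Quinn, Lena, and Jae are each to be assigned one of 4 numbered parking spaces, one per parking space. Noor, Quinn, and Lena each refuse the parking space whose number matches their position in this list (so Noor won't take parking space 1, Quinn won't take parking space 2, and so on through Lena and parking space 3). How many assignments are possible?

Let Aᵢ (for i ∈ {1, 2, 3}) be the placements that put person i in their forbidden parking space. Any j of these fix j positions, leaving (4−j)! ways to fill the rest, and there are C(3,j) ways to pick which j.
By inclusion–exclusion, the number of valid placements is Σ_{j=0}^{3} (−1)^j C(3,j)·(4−j)!.
Computing: 24 − 18 + 6 − 1 = 11.

11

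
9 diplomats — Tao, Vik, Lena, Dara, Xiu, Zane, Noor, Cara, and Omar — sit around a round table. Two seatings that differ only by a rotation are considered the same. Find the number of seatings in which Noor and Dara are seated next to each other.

Treat {Noor, Dara} as one unit (2 internal orders) and seat the resulting 8 units around the table: (7)! circular arrangements.
So 2 × (7)! = 2 × 5040 = 10080.

10080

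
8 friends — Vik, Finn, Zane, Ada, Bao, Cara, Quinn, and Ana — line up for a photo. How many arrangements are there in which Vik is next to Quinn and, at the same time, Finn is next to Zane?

Treat {Vik,Quinn} as one block (2 orders) and {Finn,Zane} as another (2 orders).
That leaves 6 units to arrange: 2 × 2 × 6! = 4 × 720 = 2880.

2880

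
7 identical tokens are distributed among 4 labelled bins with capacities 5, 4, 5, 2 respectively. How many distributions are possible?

67

Ignoring the caps, the number of non-negative solutions to x_1+…+x_4 = 7 is C(10,3) = 120.
Subtract solutions that violate a single cap (substitute x_i' = x_i − (cap_i+1)): x_1 ≥ 6 gives C(4,3) = 4; x_2 ≥ 5 gives C(5,3) = 10; x_3 ≥ 6 gives C(4,3) = 4; x_4 ≥ 3 gives C(7,3) = 35. Together 53.
No two caps can be exceeded simultaneously, so the pair terms are all 0.
By inclusion–exclusion the count is 120 − 53 + 0 = 67.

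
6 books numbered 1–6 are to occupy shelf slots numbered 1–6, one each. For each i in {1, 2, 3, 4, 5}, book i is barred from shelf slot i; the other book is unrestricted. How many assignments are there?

Let Aᵢ (for 1 ≤ i ≤ 5) be the placements that put book i in its forbidden shelf slot. Any j of these fix j positions, leaving (6−j)! ways to fill the rest, and there are C(5,j) ways to pick which j.
By inclusion–exclusion, the number of valid placements is Σ_{j=0}^{5} (−1)^j C(5,j)·(6−j)!.
Computing: 720 − 600 + 240 − 60 + 10 − 1 = 309.

309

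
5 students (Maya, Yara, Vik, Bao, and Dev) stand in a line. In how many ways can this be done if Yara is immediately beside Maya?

48

Place the 3 others and the Yara-Maya pair as 4 objects in a line; the pair has 2 internal arrangements.
That gives 2 × 4! = 2 × 24 = 48.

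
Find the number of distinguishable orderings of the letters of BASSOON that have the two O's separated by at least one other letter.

900

There are 7!/(2!·2!) = 1260 arrangements of BASSOON in total.
If the two O's are adjacent, glue them into one block, leaving 6 items to arrange: (6)!/(2!) = 360 ways.
Hence 1260 − 360 = 900.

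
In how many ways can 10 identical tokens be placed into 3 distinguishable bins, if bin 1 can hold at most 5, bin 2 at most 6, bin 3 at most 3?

14

Without the upper bounds there are C(12,2) = 66 ways to split 10 among 3 bins.
Subtract solutions that violate a single cap (substitute x_i' = x_i − (cap_i+1)): x_1 ≥ 6 gives C(6,2) = 15; x_2 ≥ 7 gives C(5,2) = 10; x_3 ≥ 4 gives C(8,2) = 28. Together 53.
Add back pairs where two caps are both exceeded: 0 + 1 + 0 = 1.
By inclusion–exclusion the count is 66 − 53 + 1 = 14.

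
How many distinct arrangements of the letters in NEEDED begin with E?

With the first slot taken by E, it remains to arrange the other 5 letters (NEDED).
Those 5 letters have D appearing twice and E appearing twice, giving (5)!/(2!·2!) = 30.

30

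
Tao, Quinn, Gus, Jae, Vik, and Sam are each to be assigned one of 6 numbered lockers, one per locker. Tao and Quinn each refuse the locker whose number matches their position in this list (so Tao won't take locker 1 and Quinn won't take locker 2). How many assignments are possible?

Let Aᵢ (for i ∈ {1, 2}) be the placements that put person i in their forbidden locker. Any j of these fix j positions, leaving (6−j)! ways to fill the rest, and there are C(2,j) ways to pick which j.
By inclusion–exclusion, the number of valid placements is Σ_{j=0}^{2} (−1)^j C(2,j)·(6−j)!.
Computing: 720 − 240 + 24 = 504.

504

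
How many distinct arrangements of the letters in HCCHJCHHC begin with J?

With the first slot taken by J, it remains to arrange the other 8 letters (HCCHCHHC).
Those 8 letters have C appearing 4 times and H appearing 4 times, giving (8)!/(4!·4!) = 70.

70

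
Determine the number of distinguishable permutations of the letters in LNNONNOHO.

LNNONNOHO has 9 letters with N appearing 4 times and O appearing 3 times.
The number of distinct arrangements is 9!/(4!·3!) = 362880/144 = 2520.

2520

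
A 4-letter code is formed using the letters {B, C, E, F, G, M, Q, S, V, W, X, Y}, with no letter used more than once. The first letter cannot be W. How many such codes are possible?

The first letter has 12−1 = 11 choices (anything except W).
The remaining 3 letters are filled from the other 11 symbols without repetition: 11 × 10 × 9 = 990.
Total: 11 × 990 = 10890.

10890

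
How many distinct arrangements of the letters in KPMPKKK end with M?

15

With the last slot taken by M, it remains to arrange the other 6 letters (KPPKKK).
Those 6 letters have K appearing 4 times and P appearing twice, giving (6)!/(4!·2!) = 15.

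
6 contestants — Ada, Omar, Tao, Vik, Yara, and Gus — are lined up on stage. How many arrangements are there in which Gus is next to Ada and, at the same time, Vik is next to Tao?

Treat {Gus,Ada} as one block (2 orders) and {Vik,Tao} as another (2 orders).
That leaves 4 units to arrange: 2 × 2 × 4! = 4 × 24 = 96.

96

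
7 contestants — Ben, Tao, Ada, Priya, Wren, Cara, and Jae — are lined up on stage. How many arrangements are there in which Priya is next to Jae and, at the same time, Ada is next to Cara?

Treat {Priya,Jae} as one block (2 orders) and {Ada,Cara} as another (2 orders).
That leaves 5 units to arrange: 2 × 2 × 5! = 4 × 120 = 480.

480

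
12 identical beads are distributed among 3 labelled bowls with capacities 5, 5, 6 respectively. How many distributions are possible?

15

By stars and bars, unrestricted non-negative solutions to x_1+…+x_3 = 12 number C(12+2,2) = 91.
Subtract solutions that violate a single cap (substitute x_i' = x_i − (cap_i+1)): x_1 ≥ 6 gives C(8,2) = 28; x_2 ≥ 6 gives C(8,2) = 28; x_3 ≥ 7 gives C(7,2) = 21. Together 77.
Add back pairs where two caps are both exceeded: 1 + 0 + 0 = 1.
By inclusion–exclusion the count is 91 − 77 + 1 = 15.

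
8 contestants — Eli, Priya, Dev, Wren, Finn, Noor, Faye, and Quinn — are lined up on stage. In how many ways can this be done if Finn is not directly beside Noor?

30240

There are 8! = 40320 arrangements in all. If Finn and Noor are adjacent, merging them into one block gives 2·(7)! = 10080 arrangements.
So 40320 − 10080 = 30240 arrangements keep them apart.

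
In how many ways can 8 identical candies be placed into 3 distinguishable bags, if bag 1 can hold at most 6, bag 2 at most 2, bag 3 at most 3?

Ignoring the caps, the number of non-negative solutions to x_1+…+x_3 = 8 is C(10,2) = 45.
Subtract solutions that violate a single cap (substitute x_i' = x_i − (cap_i+1)): x_1 ≥ 7 gives C(3,2) = 3; x_2 ≥ 3 gives C(7,2) = 21; x_3 ≥ 4 gives C(6,2) = 15. Together 39.
Add back pairs where two caps are both exceeded: 0 + 0 + 3 = 3.
By inclusion–exclusion the count is 45 − 39 + 3 = 9.

9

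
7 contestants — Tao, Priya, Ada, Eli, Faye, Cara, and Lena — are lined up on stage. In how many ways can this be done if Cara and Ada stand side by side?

Place the 5 others and the Cara-Ada pair as 6 objects in a line; the pair has 2 internal arrangements.
So the count is 2·(6)! = 1440.

1440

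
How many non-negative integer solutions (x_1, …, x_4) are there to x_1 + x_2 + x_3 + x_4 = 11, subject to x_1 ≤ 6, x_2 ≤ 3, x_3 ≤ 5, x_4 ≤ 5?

Ignoring the caps, the number of non-negative solutions to x_1+…+x_4 = 11 is C(14,3) = 364.
Subtract solutions that violate a single cap (substitute x_i' = x_i − (cap_i+1)): x_1 ≥ 7 gives C(7,3) = 35; x_2 ≥ 4 gives C(10,3) = 120; x_3 ≥ 6 gives C(8,3) = 56; x_4 ≥ 6 gives C(8,3) = 56. Together 267.
Add back pairs where two caps are both exceeded: 1 + 0 + 0 + 4 + 4 + 0 = 9.
By inclusion–exclusion the count is 364 − 267 + 9 = 106.

106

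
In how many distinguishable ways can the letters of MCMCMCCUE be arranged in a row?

2520

The 9 letters of MCMCMCCUE have repeats: C appearing 4 times and M appearing 3 times.
Dividing 9! = 362880 by 4!·3! = 144 for the repeated letters gives 2520.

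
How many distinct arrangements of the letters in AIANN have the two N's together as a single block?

12

Treat the 2 copies of N as a single block. The multiset to arrange is then {NN, A, A, I}, 4 items in all.
That gives (4)!/(2!) = 12 arrangements.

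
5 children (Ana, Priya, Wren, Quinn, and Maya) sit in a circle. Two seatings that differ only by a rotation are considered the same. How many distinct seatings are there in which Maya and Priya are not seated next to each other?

All circular seatings of 5 people number (4)! = 24.
Those with Maya next to Priya: fuse the pair into one unit and seat 4 units around a circle — 2·(3)! = 12.
Subtracting, 24 − 12 = 12.

12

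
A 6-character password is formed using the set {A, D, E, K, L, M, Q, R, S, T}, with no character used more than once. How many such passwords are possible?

Choose and order 6 of the 10 symbols: the first character has 10 options, the next 9, and so on down to 5.
10 × 9 × 8 × 7 × 6 × 5 = 151200.

151200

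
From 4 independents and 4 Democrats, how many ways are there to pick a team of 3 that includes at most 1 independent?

Split by how many independents are chosen (0 through 1).
Sum: C(4,0)·C(4,3) + C(4,1)·C(4,2) = 4 + 24 = 28.

28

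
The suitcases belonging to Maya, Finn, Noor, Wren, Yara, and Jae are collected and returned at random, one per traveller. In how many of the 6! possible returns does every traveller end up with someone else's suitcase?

265

This is the derangement count D_6: permutations of 6 items with no fixed point.
By inclusion–exclusion this is Σ_{j=0}^{6} (−1)^j C(6,j)·(6−j)!.
Computing: 720 − 720 + 360 − 120 + 30 − 6 + 1 = 265.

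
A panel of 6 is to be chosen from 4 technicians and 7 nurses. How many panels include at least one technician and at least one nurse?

Unrestricted: C(11,6) = 462 ways to pick any 6 of the 11.
Selections missing a whole group: no technicians → C(7,6) = 7; no nurses → C(4,6) = 0.
Both groups omitted at once is impossible, so 462 − 7 = 455.

455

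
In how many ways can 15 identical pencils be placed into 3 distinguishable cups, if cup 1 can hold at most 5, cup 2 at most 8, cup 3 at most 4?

By stars and bars, unrestricted non-negative solutions to x_1+…+x_3 = 15 number C(15+2,2) = 136.
Subtract solutions that violate a single cap (substitute x_i' = x_i − (cap_i+1)): x_1 ≥ 6 gives C(11,2) = 55; x_2 ≥ 9 gives C(8,2) = 28; x_3 ≥ 5 gives C(12,2) = 66. Together 149.
Add back pairs where two caps are both exceeded: 1 + 15 + 3 = 19.
By inclusion–exclusion the count is 136 − 149 + 19 = 6.

6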